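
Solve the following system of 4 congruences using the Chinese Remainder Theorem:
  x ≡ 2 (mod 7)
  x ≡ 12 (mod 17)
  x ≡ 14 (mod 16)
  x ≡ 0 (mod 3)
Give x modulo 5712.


Product of moduli M = 7 · 17 · 16 · 3 = 5712.
Merge one congruence at a time:
  Start: x ≡ 2 (mod 7).
  Combine with x ≡ 12 (mod 17); new modulus lcm = 119.
    Write x = 2 + 7·t and substitute into x ≡ 12 (mod 17): 7·t ≡ 12 − 2 = 10 (mod 17).
    The inverse of 7 mod 17 is 5 (since 7·5 = 35 = 2·17 + 1), so t ≡ 5·10 = 50 ≡ 16 (mod 17).
    Then x = 2 + 7·16 = 114, valid modulo lcm(7, 17) = 119: x ≡ 114 (mod 119).
  Combine with x ≡ 14 (mod 16); new modulus lcm = 1904.
    Write x = 114 + 119·t and substitute into x ≡ 14 (mod 16): 119·t ≡ 14 − 114 = -100 (mod 16).
    Reduce coefficients mod 16: 7·t ≡ 12 (mod 16).
    The inverse of 7 mod 16 is 7 (since 7·7 = 49 = 3·16 + 1), so t ≡ 7·12 = 84 ≡ 4 (mod 16).
    Then x = 114 + 119·4 = 590, valid modulo lcm(119, 16) = 1904: x ≡ 590 (mod 1904).
  Combine with x ≡ 0 (mod 3); new modulus lcm = 5712.
    Write x = 590 + 1904·t and substitute into x ≡ 0 (mod 3): 1904·t ≡ 0 − 590 = -590 (mod 3).
    Reduce coefficients mod 3: 2·t ≡ 1 (mod 3).
    The inverse of 2 mod 3 is 2 (since 2·2 = 4 = 1·3 + 1), so t ≡ 2·1 = 2 ≡ 2 (mod 3).
    Then x = 590 + 1904·2 = 4398, valid modulo lcm(1904, 3) = 5712: x ≡ 4398 (mod 5712).
Verify against each original: 4398 mod 7 = 2, 4398 mod 17 = 12, 4398 mod 16 = 14, 4398 mod 3 = 0.

x ≡ 4398 (mod 5712).


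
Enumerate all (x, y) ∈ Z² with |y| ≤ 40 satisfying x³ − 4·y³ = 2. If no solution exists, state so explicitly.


The equation is x³ - 4y³ = 2. For fixed y, x³ = 4·y³ + 2, so a solution requires the RHS to be a perfect cube.
Strategy: iterate y from -40 to 40, compute RHS = 4·y³ + 2, and check whether it is a (positive or negative) perfect cube.
Check small values of y:
  y = 0: RHS = 2 is not a perfect cube.
  y = 1: RHS = 6 is not a perfect cube.
  y = -1: RHS = -2 is not a perfect cube.
  y = 2: RHS = 34 is not a perfect cube.
  y = -2: RHS = -30 is not a perfect cube.
  y = 3: RHS = 110 is not a perfect cube.
  y = -3: RHS = -106 is not a perfect cube.
Continuing the search up to |y| = 40 finds no solutions either.
No (x, y) in the scanned range satisfies the equation.

No integer solutions with |y| ≤ 40.


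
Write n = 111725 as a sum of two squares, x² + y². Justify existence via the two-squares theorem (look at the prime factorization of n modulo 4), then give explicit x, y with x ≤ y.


Step 1: Factor n = 111725 = 5^2 · 41 · 109.
Step 2: Check the mod-4 condition on each prime factor: 5 ≡ 1 (mod 4), exponent 2; 41 ≡ 1 (mod 4), exponent 1; 109 ≡ 1 (mod 4), exponent 1.
All primes ≡ 3 (mod 4) appear to even exponent (or don't appear), so by the two-squares theorem n IS expressible as a sum of two squares.
Step 3: Build a representation. Group n = k² · m with k = 5 and m = 41 · 109 = 4469 (a product of primes ≡ 1 (mod 4)); a representation of m scales to one of n via (k·x)² + (k·y)² = k²(x² + y²). Each prime p ≡ 1 (mod 4) is itself a sum of two squares; find a² by testing p − a² for a perfect square:
  41: 41 − 1² = 40, 41 − 2² = 37, 41 − 3² = 32, 41 − 4² = 25 = 5² ⇒ 41 = 4² + 5².
  109: 109 − 1² = 108, 109 − 2² = 105, 109 − 3² = 100 = 10² ⇒ 109 = 3² + 10².
  Combine using the Brahmagupta–Fibonacci identity (a² + b²)(c² + d²) = (ac − bd)² + (ad + bc)² = (ac + bd)² + (ad − bc)²:
  41 · 109 = 4469: from (4² + 5²)(3² + 10²), take (4·3 − 5·10, 4·10 + 5·3) = (12 − 50, 40 + 15) = (-38, 55); dropping signs (only squares matter) gives (38, 55); check 38² + 55² = 1444 + 3025 = 4469 ✓.
  Scale by k = 5: (5·38, 5·55) = (190, 275).
Step 4: Order so x ≤ y and verify: 190² + 275² = 36100 + 75625 = 111725 = n. ✓

n = 111725 = 190² + 275² (one valid representation with x ≤ y).


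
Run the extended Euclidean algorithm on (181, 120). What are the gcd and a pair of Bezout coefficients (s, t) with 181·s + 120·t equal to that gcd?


Euclidean algorithm on (181, 120) — divide until remainder is 0:
  181 = 1 · 120 + 61
  120 = 1 · 61 + 59
  61 = 1 · 59 + 2
  59 = 29 · 2 + 1
  2 = 2 · 1 + 0
gcd(181, 120) = 1.
Track Bezout coefficients alongside the remainders: start with r₀ = 181 = a·1 + b·0 (s = 1, t = 0) and r₁ = 120 = a·0 + b·1 (s = 0, t = 1); each new remainder r_{k+1} = r_{k-1} − q_k·r_k inherits s_{k+1} = s_{k-1} − q_k·s_k, t_{k+1} = t_{k-1} − q_k·t_k, so r_k = a·s_k + b·t_k at every step:
  q = 1: r = 61, s = 1 − 1·0 = 1, t = 0 − 1·1 = -1  (check: 181·1 + 120·(-1) = 61)
  q = 1: r = 59, s = 0 − 1·1 = -1, t = 1 − 1·(-1) = 2  (check: 181·(-1) + 120·2 = 59)
  q = 1: r = 2, s = 1 − 1·(-1) = 2, t = -1 − 1·2 = -3  (check: 181·2 + 120·(-3) = 2)
  q = 29: r = 1, s = -1 − 29·2 = -59, t = 2 − 29·(-3) = 89  (check: 181·(-59) + 120·89 = 1)
The row with r = 1 (the gcd) gives the Bezout coefficients s = -59, t = 89.
Result: 181 · (-59) + 120 · (89) = 1.

gcd(181, 120) = 1; s = -59, t = 89 (check: 181·(-59) + 120·89 = 1).


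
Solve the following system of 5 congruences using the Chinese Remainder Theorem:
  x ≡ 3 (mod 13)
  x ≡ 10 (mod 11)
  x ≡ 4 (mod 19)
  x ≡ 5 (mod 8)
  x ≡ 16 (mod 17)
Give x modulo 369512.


Product of moduli M = 13 · 11 · 19 · 8 · 17 = 369512.
Merge one congruence at a time:
  Start: x ≡ 3 (mod 13).
  Combine with x ≡ 10 (mod 11); new modulus lcm = 143.
    Write x = 3 + 13·t and substitute into x ≡ 10 (mod 11): 13·t ≡ 10 − 3 = 7 (mod 11).
    Reduce coefficients mod 11: 2·t ≡ 7 (mod 11).
    The inverse of 2 mod 11 is 6 (since 2·6 = 12 = 1·11 + 1), so t ≡ 6·7 = 42 ≡ 9 (mod 11).
    Then x = 3 + 13·9 = 120, valid modulo lcm(13, 11) = 143: x ≡ 120 (mod 143).
  Combine with x ≡ 4 (mod 19); new modulus lcm = 2717.
    Write x = 120 + 143·t and substitute into x ≡ 4 (mod 19): 143·t ≡ 4 − 120 = -116 (mod 19).
    Reduce coefficients mod 19: 10·t ≡ 17 (mod 19).
    The inverse of 10 mod 19 is 2 (since 10·2 = 20 = 1·19 + 1), so t ≡ 2·17 = 34 ≡ 15 (mod 19).
    Then x = 120 + 143·15 = 2265, valid modulo lcm(143, 19) = 2717: x ≡ 2265 (mod 2717).
  Combine with x ≡ 5 (mod 8); new modulus lcm = 21736.
    Write x = 2265 + 2717·t and substitute into x ≡ 5 (mod 8): 2717·t ≡ 5 − 2265 = -2260 (mod 8).
    Reduce coefficients mod 8: 5·t ≡ 4 (mod 8).
    The inverse of 5 mod 8 is 5 (since 5·5 = 25 = 3·8 + 1), so t ≡ 5·4 = 20 ≡ 4 (mod 8).
    Then x = 2265 + 2717·4 = 13133, valid modulo lcm(2717, 8) = 21736: x ≡ 13133 (mod 21736).
  Combine with x ≡ 16 (mod 17); new modulus lcm = 369512.
    Write x = 13133 + 21736·t and substitute into x ≡ 16 (mod 17): 21736·t ≡ 16 − 13133 = -13117 (mod 17).
    Reduce coefficients mod 17: 10·t ≡ 7 (mod 17).
    The inverse of 10 mod 17 is 12 (since 10·12 = 120 = 7·17 + 1), so t ≡ 12·7 = 84 ≡ 16 (mod 17).
    Then x = 13133 + 21736·16 = 360909, valid modulo lcm(21736, 17) = 369512: x ≡ 360909 (mod 369512).
Verify against each original: 360909 mod 13 = 3, 360909 mod 11 = 10, 360909 mod 19 = 4, 360909 mod 8 = 5, 360909 mod 17 = 16.

x ≡ 360909 (mod 369512).


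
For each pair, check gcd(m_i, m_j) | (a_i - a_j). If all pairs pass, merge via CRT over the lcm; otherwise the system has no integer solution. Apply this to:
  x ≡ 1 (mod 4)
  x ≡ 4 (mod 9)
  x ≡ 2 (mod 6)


Moduli 4, 9, 6 are not pairwise coprime, so CRT works modulo lcm(m_i) when all pairwise compatibility conditions hold.
Pairwise compatibility: gcd(m_i, m_j) must divide a_i - a_j for every pair.
Merge one congruence at a time:
  Start: x ≡ 1 (mod 4).
  Combine with x ≡ 4 (mod 9): gcd(4, 9) = 1; 4 - 1 = 3, which IS divisible by 1, so compatible.
    Write x = 1 + 4·t and substitute into x ≡ 4 (mod 9): 4·t ≡ 4 − 1 = 3 (mod 9).
    The inverse of 4 mod 9 is 7 (since 4·7 = 28 = 3·9 + 1), so t ≡ 7·3 = 21 ≡ 3 (mod 9).
    Then x = 1 + 4·3 = 13, valid modulo lcm(4, 9) = 36: x ≡ 13 (mod 36).
  Combine with x ≡ 2 (mod 6): gcd(36, 6) = 6, and 2 - 13 = -11 is NOT divisible by 6.
    ⇒ system is inconsistent (no integer solution).

No solution (the system is inconsistent).


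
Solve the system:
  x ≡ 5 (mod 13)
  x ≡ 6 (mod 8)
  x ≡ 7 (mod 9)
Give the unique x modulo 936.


Moduli 13, 8, 9 are pairwise coprime; by CRT there is a unique solution modulo M = 13 · 8 · 9 = 936.
Solve pairwise, accumulating the modulus:
  Start with x ≡ 5 (mod 13).
  Combine with x ≡ 6 (mod 8): since gcd(13, 8) = 1, we get a unique residue mod 104.
    Write x = 5 + 13·t and substitute into x ≡ 6 (mod 8): 13·t ≡ 6 − 5 = 1 (mod 8).
    Reduce coefficients mod 8: 5·t ≡ 1 (mod 8).
    The inverse of 5 mod 8 is 5 (since 5·5 = 25 = 3·8 + 1), so t ≡ 5·1 = 5 ≡ 5 (mod 8).
    Then x = 5 + 13·5 = 70, valid modulo lcm(13, 8) = 104: x ≡ 70 (mod 104).
  Combine with x ≡ 7 (mod 9): since gcd(104, 9) = 1, we get a unique residue mod 936.
    Write x = 70 + 104·t and substitute into x ≡ 7 (mod 9): 104·t ≡ 7 − 70 = -63 (mod 9).
    Reduce coefficients mod 9: 5·t ≡ 0 (mod 9).
    The inverse of 5 mod 9 is 2 (since 5·2 = 10 = 1·9 + 1), so t ≡ 2·0 = 0 ≡ 0 (mod 9).
    Then x = 70 + 104·0 = 70, valid modulo lcm(104, 9) = 936: x ≡ 70 (mod 936).
Verify: 70 mod 13 = 5 ✓, 70 mod 8 = 6 ✓, 70 mod 9 = 7 ✓.

x ≡ 70 (mod 936).


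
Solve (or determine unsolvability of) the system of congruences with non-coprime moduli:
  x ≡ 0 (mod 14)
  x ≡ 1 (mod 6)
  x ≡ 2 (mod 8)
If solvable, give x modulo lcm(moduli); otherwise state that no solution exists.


Moduli 14, 6, 8 are not pairwise coprime, so CRT works modulo lcm(m_i) when all pairwise compatibility conditions hold.
Pairwise compatibility: gcd(m_i, m_j) must divide a_i - a_j for every pair.
Merge one congruence at a time:
  Start: x ≡ 0 (mod 14).
  Combine with x ≡ 1 (mod 6): gcd(14, 6) = 2, and 1 - 0 = 1 is NOT divisible by 2.
    ⇒ system is inconsistent (no integer solution).

No solution (the system is inconsistent).


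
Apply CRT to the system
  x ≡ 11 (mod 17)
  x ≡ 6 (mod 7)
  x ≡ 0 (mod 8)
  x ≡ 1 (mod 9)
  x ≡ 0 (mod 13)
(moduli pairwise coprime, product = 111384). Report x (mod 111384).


Product of moduli M = 17 · 7 · 8 · 9 · 13 = 111384.
Merge one congruence at a time:
  Start: x ≡ 11 (mod 17).
  Combine with x ≡ 6 (mod 7); new modulus lcm = 119.
    Write x = 11 + 17·t and substitute into x ≡ 6 (mod 7): 17·t ≡ 6 − 11 = -5 (mod 7).
    Reduce coefficients mod 7: 3·t ≡ 2 (mod 7).
    The inverse of 3 mod 7 is 5 (since 3·5 = 15 = 2·7 + 1), so t ≡ 5·2 = 10 ≡ 3 (mod 7).
    Then x = 11 + 17·3 = 62, valid modulo lcm(17, 7) = 119: x ≡ 62 (mod 119).
  Combine with x ≡ 0 (mod 8); new modulus lcm = 952.
    Write x = 62 + 119·t and substitute into x ≡ 0 (mod 8): 119·t ≡ 0 − 62 = -62 (mod 8).
    Reduce coefficients mod 8: 7·t ≡ 2 (mod 8).
    The inverse of 7 mod 8 is 7 (since 7·7 = 49 = 6·8 + 1), so t ≡ 7·2 = 14 ≡ 6 (mod 8).
    Then x = 62 + 119·6 = 776, valid modulo lcm(119, 8) = 952: x ≡ 776 (mod 952).
  Combine with x ≡ 1 (mod 9); new modulus lcm = 8568.
    Write x = 776 + 952·t and substitute into x ≡ 1 (mod 9): 952·t ≡ 1 − 776 = -775 (mod 9).
    Reduce coefficients mod 9: 7·t ≡ 8 (mod 9).
    The inverse of 7 mod 9 is 4 (since 7·4 = 28 = 3·9 + 1), so t ≡ 4·8 = 32 ≡ 5 (mod 9).
    Then x = 776 + 952·5 = 5536, valid modulo lcm(952, 9) = 8568: x ≡ 5536 (mod 8568).
  Combine with x ≡ 0 (mod 13); new modulus lcm = 111384.
    Write x = 5536 + 8568·t and substitute into x ≡ 0 (mod 13): 8568·t ≡ 0 − 5536 = -5536 (mod 13).
    Reduce coefficients mod 13: 1·t ≡ 2 (mod 13).
    So t ≡ 2 (mod 13).
    Then x = 5536 + 8568·2 = 22672, valid modulo lcm(8568, 13) = 111384: x ≡ 22672 (mod 111384).
Verify against each original: 22672 mod 17 = 11, 22672 mod 7 = 6, 22672 mod 8 = 0, 22672 mod 9 = 1, 22672 mod 13 = 0.

x ≡ 22672 (mod 111384).


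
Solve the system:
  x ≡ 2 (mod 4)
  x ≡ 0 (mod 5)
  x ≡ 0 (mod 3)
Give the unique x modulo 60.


Moduli 4, 5, 3 are pairwise coprime; by CRT there is a unique solution modulo M = 4 · 5 · 3 = 60.
Solve pairwise, accumulating the modulus:
  Start with x ≡ 2 (mod 4).
  Combine with x ≡ 0 (mod 5): since gcd(4, 5) = 1, we get a unique residue mod 20.
    Write x = 2 + 4·t and substitute into x ≡ 0 (mod 5): 4·t ≡ 0 − 2 = -2 (mod 5).
    Reduce coefficients mod 5: 4·t ≡ 3 (mod 5).
    The inverse of 4 mod 5 is 4 (since 4·4 = 16 = 3·5 + 1), so t ≡ 4·3 = 12 ≡ 2 (mod 5).
    Then x = 2 + 4·2 = 10, valid modulo lcm(4, 5) = 20: x ≡ 10 (mod 20).
  Combine with x ≡ 0 (mod 3): since gcd(20, 3) = 1, we get a unique residue mod 60.
    Write x = 10 + 20·t and substitute into x ≡ 0 (mod 3): 20·t ≡ 0 − 10 = -10 (mod 3).
    Reduce coefficients mod 3: 2·t ≡ 2 (mod 3).
    The inverse of 2 mod 3 is 2 (since 2·2 = 4 = 1·3 + 1), so t ≡ 2·2 = 4 ≡ 1 (mod 3).
    Then x = 10 + 20·1 = 30, valid modulo lcm(20, 3) = 60: x ≡ 30 (mod 60).
Verify: 30 mod 4 = 2 ✓, 30 mod 5 = 0 ✓, 30 mod 3 = 0 ✓.

x ≡ 30 (mod 60).


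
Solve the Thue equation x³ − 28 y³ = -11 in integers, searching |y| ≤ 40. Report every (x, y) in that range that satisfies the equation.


The equation is x³ - 28y³ = -11. For fixed y, x³ = 28·y³ − 11, so a solution requires the RHS to be a perfect cube.
Strategy: iterate y from -40 to 40, compute RHS = 28·y³ − 11, and check whether it is a (positive or negative) perfect cube.
Check small values of y:
  y = 0: RHS = -11 is not a perfect cube.
  y = 1: RHS = 17 is not a perfect cube.
  y = -1: RHS = -39 is not a perfect cube.
  y = 2: RHS = 213 is not a perfect cube.
  y = -2: RHS = -235 is not a perfect cube.
  y = 3: RHS = 745 is not a perfect cube.
  y = -3: RHS = -767 is not a perfect cube.
Continuing the search up to |y| = 40 finds no solutions either.
No (x, y) in the scanned range satisfies the equation.

No integer solutions with |y| ≤ 40.


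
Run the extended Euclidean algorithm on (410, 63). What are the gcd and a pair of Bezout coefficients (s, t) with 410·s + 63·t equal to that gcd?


Euclidean algorithm on (410, 63) — divide until remainder is 0:
  410 = 6 · 63 + 32
  63 = 1 · 32 + 31
  32 = 1 · 31 + 1
  31 = 31 · 1 + 0
gcd(410, 63) = 1.
Track Bezout coefficients alongside the remainders: start with r₀ = 410 = a·1 + b·0 (s = 1, t = 0) and r₁ = 63 = a·0 + b·1 (s = 0, t = 1); each new remainder r_{k+1} = r_{k-1} − q_k·r_k inherits s_{k+1} = s_{k-1} − q_k·s_k, t_{k+1} = t_{k-1} − q_k·t_k, so r_k = a·s_k + b·t_k at every step:
  q = 6: r = 32, s = 1 − 6·0 = 1, t = 0 − 6·1 = -6  (check: 410·1 + 63·(-6) = 32)
  q = 1: r = 31, s = 0 − 1·1 = -1, t = 1 − 1·(-6) = 7  (check: 410·(-1) + 63·7 = 31)
  q = 1: r = 1, s = 1 − 1·(-1) = 2, t = -6 − 1·7 = -13  (check: 410·2 + 63·(-13) = 1)
The row with r = 1 (the gcd) gives the Bezout coefficients s = 2, t = -13.
Result: 410 · (2) + 63 · (-13) = 1.

gcd(410, 63) = 1; s = 2, t = -13 (check: 410·2 + 63·(-13) = 1).


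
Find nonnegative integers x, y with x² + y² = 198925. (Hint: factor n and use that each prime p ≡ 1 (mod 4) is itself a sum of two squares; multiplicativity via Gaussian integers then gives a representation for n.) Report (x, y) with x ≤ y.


Step 1: Factor n = 198925 = 5^2 · 73 · 109.
Step 2: Check the mod-4 condition on each prime factor: 5 ≡ 1 (mod 4), exponent 2; 73 ≡ 1 (mod 4), exponent 1; 109 ≡ 1 (mod 4), exponent 1.
All primes ≡ 3 (mod 4) appear to even exponent (or don't appear), so by the two-squares theorem n IS expressible as a sum of two squares.
Step 3: Build a representation. Group n = k² · m with k = 5 and m = 73 · 109 = 7957 (a product of primes ≡ 1 (mod 4)); a representation of m scales to one of n via (k·x)² + (k·y)² = k²(x² + y²). Each prime p ≡ 1 (mod 4) is itself a sum of two squares; find a² by testing p − a² for a perfect square:
  73: 73 − 1² = 72, 73 − 2² = 69, 73 − 3² = 64 = 8² ⇒ 73 = 3² + 8².
  109: 109 − 1² = 108, 109 − 2² = 105, 109 − 3² = 100 = 10² ⇒ 109 = 3² + 10².
  Combine using the Brahmagupta–Fibonacci identity (a² + b²)(c² + d²) = (ac − bd)² + (ad + bc)² = (ac + bd)² + (ad − bc)²:
  73 · 109 = 7957: from (3² + 8²)(3² + 10²), take (3·3 − 8·10, 3·10 + 8·3) = (9 − 80, 30 + 24) = (-71, 54); dropping signs (only squares matter) gives (71, 54); check 71² + 54² = 5041 + 2916 = 7957 ✓.
  Scale by k = 5: (5·71, 5·54) = (355, 270).
Step 4: Order so x ≤ y and verify: 270² + 355² = 72900 + 126025 = 198925 = n. ✓

n = 198925 = 270² + 355² (one valid representation with x ≤ y).


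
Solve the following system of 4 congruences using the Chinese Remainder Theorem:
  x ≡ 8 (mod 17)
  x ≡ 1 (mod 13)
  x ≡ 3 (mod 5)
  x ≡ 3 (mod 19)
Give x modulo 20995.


Product of moduli M = 17 · 13 · 5 · 19 = 20995.
Merge one congruence at a time:
  Start: x ≡ 8 (mod 17).
  Combine with x ≡ 1 (mod 13); new modulus lcm = 221.
    Write x = 8 + 17·t and substitute into x ≡ 1 (mod 13): 17·t ≡ 1 − 8 = -7 (mod 13).
    Reduce coefficients mod 13: 4·t ≡ 6 (mod 13).
    The inverse of 4 mod 13 is 10 (since 4·10 = 40 = 3·13 + 1), so t ≡ 10·6 = 60 ≡ 8 (mod 13).
    Then x = 8 + 17·8 = 144, valid modulo lcm(17, 13) = 221: x ≡ 144 (mod 221).
  Combine with x ≡ 3 (mod 5); new modulus lcm = 1105.
    Write x = 144 + 221·t and substitute into x ≡ 3 (mod 5): 221·t ≡ 3 − 144 = -141 (mod 5).
    Reduce coefficients mod 5: 1·t ≡ 4 (mod 5).
    So t ≡ 4 (mod 5).
    Then x = 144 + 221·4 = 1028, valid modulo lcm(221, 5) = 1105: x ≡ 1028 (mod 1105).
  Combine with x ≡ 3 (mod 19); new modulus lcm = 20995.
    Write x = 1028 + 1105·t and substitute into x ≡ 3 (mod 19): 1105·t ≡ 3 − 1028 = -1025 (mod 19).
    Reduce coefficients mod 19: 3·t ≡ 1 (mod 19).
    The inverse of 3 mod 19 is 13 (since 3·13 = 39 = 2·19 + 1), so t ≡ 13·1 = 13 ≡ 13 (mod 19).
    Then x = 1028 + 1105·13 = 15393, valid modulo lcm(1105, 19) = 20995: x ≡ 15393 (mod 20995).
Verify against each original: 15393 mod 17 = 8, 15393 mod 13 = 1, 15393 mod 5 = 3, 15393 mod 19 = 3.

x ≡ 15393 (mod 20995).


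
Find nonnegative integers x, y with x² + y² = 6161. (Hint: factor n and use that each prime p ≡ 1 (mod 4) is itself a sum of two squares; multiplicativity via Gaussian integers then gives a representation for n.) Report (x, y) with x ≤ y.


Step 1: Factor n = 6161 = 61 · 101.
Step 2: Check the mod-4 condition on each prime factor: 61 ≡ 1 (mod 4), exponent 1; 101 ≡ 1 (mod 4), exponent 1.
All primes ≡ 3 (mod 4) appear to even exponent (or don't appear), so by the two-squares theorem n IS expressible as a sum of two squares.
Step 3: Build a representation. Here n = 61 · 101 is a product of primes ≡ 1 (mod 4). Each prime p ≡ 1 (mod 4) is itself a sum of two squares; find a² by testing p − a² for a perfect square:
  61: 61 − 1² = 60, 61 − 2² = 57, 61 − 3² = 52, 61 − 4² = 45, 61 − 5² = 36 = 6² ⇒ 61 = 5² + 6².
  101: 101 − 1² = 100 = 10² ⇒ 101 = 1² + 10².
  Combine using the Brahmagupta–Fibonacci identity (a² + b²)(c² + d²) = (ac − bd)² + (ad + bc)² = (ac + bd)² + (ad − bc)²:
  61 · 101 = 6161: from (5² + 6²)(1² + 10²), take (5·1 − 6·10, 5·10 + 6·1) = (5 − 60, 50 + 6) = (-55, 56); dropping signs (only squares matter) gives (55, 56); check 55² + 56² = 3025 + 3136 = 6161 ✓.
Step 4: Order so x ≤ y and verify: 55² + 56² = 3025 + 3136 = 6161 = n. ✓

n = 6161 = 55² + 56² (one valid representation with x ≤ y).


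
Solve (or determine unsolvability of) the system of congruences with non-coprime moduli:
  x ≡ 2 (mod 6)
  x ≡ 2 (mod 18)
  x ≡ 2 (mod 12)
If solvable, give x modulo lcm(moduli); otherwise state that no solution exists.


Moduli 6, 18, 12 are not pairwise coprime, so CRT works modulo lcm(m_i) when all pairwise compatibility conditions hold.
Pairwise compatibility: gcd(m_i, m_j) must divide a_i - a_j for every pair.
Merge one congruence at a time:
  Start: x ≡ 2 (mod 6).
  Combine with x ≡ 2 (mod 18): gcd(6, 18) = 6; 2 - 2 = 0, which IS divisible by 6, so compatible.
    Write x = 2 + 6·t and substitute into x ≡ 2 (mod 18): 6·t ≡ 2 − 2 = 0 (mod 18).
    Divide the congruence (and modulus) by g = 6: 1·t ≡ 0 (mod 3).
    So t ≡ 0 (mod 3).
    Then x = 2 + 6·0 = 2, valid modulo lcm(6, 18) = 18: x ≡ 2 (mod 18).
  Combine with x ≡ 2 (mod 12): gcd(18, 12) = 6; 2 - 2 = 0, which IS divisible by 6, so compatible.
    Write x = 2 + 18·t and substitute into x ≡ 2 (mod 12): 18·t ≡ 2 − 2 = 0 (mod 12).
    Divide the congruence (and modulus) by g = 6: 3·t ≡ 0 (mod 2).
    Reduce coefficients mod 2: 1·t ≡ 0 (mod 2).
    So t ≡ 0 (mod 2).
    Then x = 2 + 18·0 = 2, valid modulo lcm(18, 12) = 36: x ≡ 2 (mod 36).
Verify: 2 mod 6 = 2, 2 mod 18 = 2, 2 mod 12 = 2.

x ≡ 2 (mod 36).


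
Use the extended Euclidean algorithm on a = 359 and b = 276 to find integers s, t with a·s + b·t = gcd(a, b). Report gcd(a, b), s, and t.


Euclidean algorithm on (359, 276) — divide until remainder is 0:
  359 = 1 · 276 + 83
  276 = 3 · 83 + 27
  83 = 3 · 27 + 2
  27 = 13 · 2 + 1
  2 = 2 · 1 + 0
gcd(359, 276) = 1.
Track Bezout coefficients alongside the remainders: start with r₀ = 359 = a·1 + b·0 (s = 1, t = 0) and r₁ = 276 = a·0 + b·1 (s = 0, t = 1); each new remainder r_{k+1} = r_{k-1} − q_k·r_k inherits s_{k+1} = s_{k-1} − q_k·s_k, t_{k+1} = t_{k-1} − q_k·t_k, so r_k = a·s_k + b·t_k at every step:
  q = 1: r = 83, s = 1 − 1·0 = 1, t = 0 − 1·1 = -1  (check: 359·1 + 276·(-1) = 83)
  q = 3: r = 27, s = 0 − 3·1 = -3, t = 1 − 3·(-1) = 4  (check: 359·(-3) + 276·4 = 27)
  q = 3: r = 2, s = 1 − 3·(-3) = 10, t = -1 − 3·4 = -13  (check: 359·10 + 276·(-13) = 2)
  q = 13: r = 1, s = -3 − 13·10 = -133, t = 4 − 13·(-13) = 173  (check: 359·(-133) + 276·173 = 1)
The row with r = 1 (the gcd) gives the Bezout coefficients s = -133, t = 173.
Result: 359 · (-133) + 276 · (173) = 1.

gcd(359, 276) = 1; s = -133, t = 173 (check: 359·(-133) + 276·173 = 1).


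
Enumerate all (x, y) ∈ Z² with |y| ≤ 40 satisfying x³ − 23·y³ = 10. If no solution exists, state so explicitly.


The equation is x³ - 23y³ = 10. For fixed y, x³ = 23·y³ + 10, so a solution requires the RHS to be a perfect cube.
Strategy: iterate y from -40 to 40, compute RHS = 23·y³ + 10, and check whether it is a (positive or negative) perfect cube.
Check small values of y:
  y = 0: RHS = 10 is not a perfect cube.
  y = 1: RHS = 33 is not a perfect cube.
  y = -1: RHS = -13 is not a perfect cube.
  y = 2: RHS = 194 is not a perfect cube.
  y = -2: RHS = -174 is not a perfect cube.
  y = 3: RHS = 631 is not a perfect cube.
  y = -3: RHS = -611 is not a perfect cube.
Continuing the search up to |y| = 40 finds no solutions either.
No (x, y) in the scanned range satisfies the equation.

No integer solutions with |y| ≤ 40.


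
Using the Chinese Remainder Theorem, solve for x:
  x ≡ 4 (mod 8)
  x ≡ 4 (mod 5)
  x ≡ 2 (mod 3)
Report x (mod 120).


Moduli 8, 5, 3 are pairwise coprime; by CRT there is a unique solution modulo M = 8 · 5 · 3 = 120.
Solve pairwise, accumulating the modulus:
  Start with x ≡ 4 (mod 8).
  Combine with x ≡ 4 (mod 5): since gcd(8, 5) = 1, we get a unique residue mod 40.
    Write x = 4 + 8·t and substitute into x ≡ 4 (mod 5): 8·t ≡ 4 − 4 = 0 (mod 5).
    Reduce coefficients mod 5: 3·t ≡ 0 (mod 5).
    The inverse of 3 mod 5 is 2 (since 3·2 = 6 = 1·5 + 1), so t ≡ 2·0 = 0 ≡ 0 (mod 5).
    Then x = 4 + 8·0 = 4, valid modulo lcm(8, 5) = 40: x ≡ 4 (mod 40).
  Combine with x ≡ 2 (mod 3): since gcd(40, 3) = 1, we get a unique residue mod 120.
    Write x = 4 + 40·t and substitute into x ≡ 2 (mod 3): 40·t ≡ 2 − 4 = -2 (mod 3).
    Reduce coefficients mod 3: 1·t ≡ 1 (mod 3).
    So t ≡ 1 (mod 3).
    Then x = 4 + 40·1 = 44, valid modulo lcm(40, 3) = 120: x ≡ 44 (mod 120).
Verify: 44 mod 8 = 4 ✓, 44 mod 5 = 4 ✓, 44 mod 3 = 2 ✓.

x ≡ 44 (mod 120).


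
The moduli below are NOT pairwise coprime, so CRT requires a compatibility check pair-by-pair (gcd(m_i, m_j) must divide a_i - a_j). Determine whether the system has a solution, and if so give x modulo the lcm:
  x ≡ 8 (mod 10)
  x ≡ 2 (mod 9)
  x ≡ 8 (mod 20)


Moduli 10, 9, 20 are not pairwise coprime, so CRT works modulo lcm(m_i) when all pairwise compatibility conditions hold.
Pairwise compatibility: gcd(m_i, m_j) must divide a_i - a_j for every pair.
Merge one congruence at a time:
  Start: x ≡ 8 (mod 10).
  Combine with x ≡ 2 (mod 9): gcd(10, 9) = 1; 2 - 8 = -6, which IS divisible by 1, so compatible.
    Write x = 8 + 10·t and substitute into x ≡ 2 (mod 9): 10·t ≡ 2 − 8 = -6 (mod 9).
    Reduce coefficients mod 9: 1·t ≡ 3 (mod 9).
    So t ≡ 3 (mod 9).
    Then x = 8 + 10·3 = 38, valid modulo lcm(10, 9) = 90: x ≡ 38 (mod 90).
  Combine with x ≡ 8 (mod 20): gcd(90, 20) = 10; 8 - 38 = -30, which IS divisible by 10, so compatible.
    Write x = 38 + 90·t and substitute into x ≡ 8 (mod 20): 90·t ≡ 8 − 38 = -30 (mod 20).
    Divide the congruence (and modulus) by g = 10: 9·t ≡ -3 (mod 2).
    Reduce coefficients mod 2: 1·t ≡ 1 (mod 2).
    So t ≡ 1 (mod 2).
    Then x = 38 + 90·1 = 128, valid modulo lcm(90, 20) = 180: x ≡ 128 (mod 180).
Verify: 128 mod 10 = 8, 128 mod 9 = 2, 128 mod 20 = 8.

x ≡ 128 (mod 180).


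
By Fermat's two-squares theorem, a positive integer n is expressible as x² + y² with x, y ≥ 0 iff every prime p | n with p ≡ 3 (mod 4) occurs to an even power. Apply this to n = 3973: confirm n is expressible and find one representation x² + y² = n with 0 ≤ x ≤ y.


Step 1: Factor n = 3973 = 29 · 137.
Step 2: Check the mod-4 condition on each prime factor: 29 ≡ 1 (mod 4), exponent 1; 137 ≡ 1 (mod 4), exponent 1.
All primes ≡ 3 (mod 4) appear to even exponent (or don't appear), so by the two-squares theorem n IS expressible as a sum of two squares.
Step 3: Build a representation. Here n = 29 · 137 is a product of primes ≡ 1 (mod 4). Each prime p ≡ 1 (mod 4) is itself a sum of two squares; find a² by testing p − a² for a perfect square:
  29: 29 − 1² = 28, 29 − 2² = 25 = 5² ⇒ 29 = 2² + 5².
  137: 137 − 1² = 136, 137 − 2² = 133, 137 − 3² = 128, 137 − 4² = 121 = 11² ⇒ 137 = 4² + 11².
  Combine using the Brahmagupta–Fibonacci identity (a² + b²)(c² + d²) = (ac − bd)² + (ad + bc)² = (ac + bd)² + (ad − bc)²:
  29 · 137 = 3973: from (2² + 5²)(4² + 11²), take (2·4 − 5·11, 2·11 + 5·4) = (8 − 55, 22 + 20) = (-47, 42); dropping signs (only squares matter) gives (47, 42); check 47² + 42² = 2209 + 1764 = 3973 ✓.
Step 4: Order so x ≤ y and verify: 42² + 47² = 1764 + 2209 = 3973 = n. ✓

n = 3973 = 42² + 47² (one valid representation with x ≤ y).


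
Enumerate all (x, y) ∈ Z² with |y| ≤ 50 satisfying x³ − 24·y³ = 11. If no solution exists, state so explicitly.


The equation is x³ - 24y³ = 11. For fixed y, x³ = 24·y³ + 11, so a solution requires the RHS to be a perfect cube.
Strategy: iterate y from -50 to 50, compute RHS = 24·y³ + 11, and check whether it is a (positive or negative) perfect cube.
Check small values of y:
  y = 0: RHS = 11 is not a perfect cube.
  y = 1: RHS = 35 is not a perfect cube.
  y = -1: RHS = -13 is not a perfect cube.
  y = 2: RHS = 203 is not a perfect cube.
  y = -2: RHS = -181 is not a perfect cube.
  y = 3: RHS = 659 is not a perfect cube.
  y = -3: RHS = -637 is not a perfect cube.
Continuing the search up to |y| = 50 finds no solutions either.
No (x, y) in the scanned range satisfies the equation.

No integer solutions with |y| ≤ 50.


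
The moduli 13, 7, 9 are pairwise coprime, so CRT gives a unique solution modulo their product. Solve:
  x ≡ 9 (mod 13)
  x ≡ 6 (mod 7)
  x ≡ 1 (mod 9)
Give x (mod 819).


Moduli 13, 7, 9 are pairwise coprime; by CRT there is a unique solution modulo M = 13 · 7 · 9 = 819.
Solve pairwise, accumulating the modulus:
  Start with x ≡ 9 (mod 13).
  Combine with x ≡ 6 (mod 7): since gcd(13, 7) = 1, we get a unique residue mod 91.
    Write x = 9 + 13·t and substitute into x ≡ 6 (mod 7): 13·t ≡ 6 − 9 = -3 (mod 7).
    Reduce coefficients mod 7: 6·t ≡ 4 (mod 7).
    The inverse of 6 mod 7 is 6 (since 6·6 = 36 = 5·7 + 1), so t ≡ 6·4 = 24 ≡ 3 (mod 7).
    Then x = 9 + 13·3 = 48, valid modulo lcm(13, 7) = 91: x ≡ 48 (mod 91).
  Combine with x ≡ 1 (mod 9): since gcd(91, 9) = 1, we get a unique residue mod 819.
    Write x = 48 + 91·t and substitute into x ≡ 1 (mod 9): 91·t ≡ 1 − 48 = -47 (mod 9).
    Reduce coefficients mod 9: 1·t ≡ 7 (mod 9).
    So t ≡ 7 (mod 9).
    Then x = 48 + 91·7 = 685, valid modulo lcm(91, 9) = 819: x ≡ 685 (mod 819).
Verify: 685 mod 13 = 9 ✓, 685 mod 7 = 6 ✓, 685 mod 9 = 1 ✓.

x ≡ 685 (mod 819).


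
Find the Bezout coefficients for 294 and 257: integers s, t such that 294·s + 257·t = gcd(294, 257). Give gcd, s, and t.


Euclidean algorithm on (294, 257) — divide until remainder is 0:
  294 = 1 · 257 + 37
  257 = 6 · 37 + 35
  37 = 1 · 35 + 2
  35 = 17 · 2 + 1
  2 = 2 · 1 + 0
gcd(294, 257) = 1.
Track Bezout coefficients alongside the remainders: start with r₀ = 294 = a·1 + b·0 (s = 1, t = 0) and r₁ = 257 = a·0 + b·1 (s = 0, t = 1); each new remainder r_{k+1} = r_{k-1} − q_k·r_k inherits s_{k+1} = s_{k-1} − q_k·s_k, t_{k+1} = t_{k-1} − q_k·t_k, so r_k = a·s_k + b·t_k at every step:
  q = 1: r = 37, s = 1 − 1·0 = 1, t = 0 − 1·1 = -1  (check: 294·1 + 257·(-1) = 37)
  q = 6: r = 35, s = 0 − 6·1 = -6, t = 1 − 6·(-1) = 7  (check: 294·(-6) + 257·7 = 35)
  q = 1: r = 2, s = 1 − 1·(-6) = 7, t = -1 − 1·7 = -8  (check: 294·7 + 257·(-8) = 2)
  q = 17: r = 1, s = -6 − 17·7 = -125, t = 7 − 17·(-8) = 143  (check: 294·(-125) + 257·143 = 1)
The row with r = 1 (the gcd) gives the Bezout coefficients s = -125, t = 143.
Result: 294 · (-125) + 257 · (143) = 1.

gcd(294, 257) = 1; s = -125, t = 143 (check: 294·(-125) + 257·143 = 1).


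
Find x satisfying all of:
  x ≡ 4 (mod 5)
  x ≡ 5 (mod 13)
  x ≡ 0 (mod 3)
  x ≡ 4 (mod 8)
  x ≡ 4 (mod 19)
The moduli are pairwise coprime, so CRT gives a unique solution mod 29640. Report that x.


Product of moduli M = 5 · 13 · 3 · 8 · 19 = 29640.
Merge one congruence at a time:
  Start: x ≡ 4 (mod 5).
  Combine with x ≡ 5 (mod 13); new modulus lcm = 65.
    Write x = 4 + 5·t and substitute into x ≡ 5 (mod 13): 5·t ≡ 5 − 4 = 1 (mod 13).
    The inverse of 5 mod 13 is 8 (since 5·8 = 40 = 3·13 + 1), so t ≡ 8·1 = 8 ≡ 8 (mod 13).
    Then x = 4 + 5·8 = 44, valid modulo lcm(5, 13) = 65: x ≡ 44 (mod 65).
  Combine with x ≡ 0 (mod 3); new modulus lcm = 195.
    Write x = 44 + 65·t and substitute into x ≡ 0 (mod 3): 65·t ≡ 0 − 44 = -44 (mod 3).
    Reduce coefficients mod 3: 2·t ≡ 1 (mod 3).
    The inverse of 2 mod 3 is 2 (since 2·2 = 4 = 1·3 + 1), so t ≡ 2·1 = 2 ≡ 2 (mod 3).
    Then x = 44 + 65·2 = 174, valid modulo lcm(65, 3) = 195: x ≡ 174 (mod 195).
  Combine with x ≡ 4 (mod 8); new modulus lcm = 1560.
    Write x = 174 + 195·t and substitute into x ≡ 4 (mod 8): 195·t ≡ 4 − 174 = -170 (mod 8).
    Reduce coefficients mod 8: 3·t ≡ 6 (mod 8).
    The inverse of 3 mod 8 is 3 (since 3·3 = 9 = 1·8 + 1), so t ≡ 3·6 = 18 ≡ 2 (mod 8).
    Then x = 174 + 195·2 = 564, valid modulo lcm(195, 8) = 1560: x ≡ 564 (mod 1560).
  Combine with x ≡ 4 (mod 19); new modulus lcm = 29640.
    Write x = 564 + 1560·t and substitute into x ≡ 4 (mod 19): 1560·t ≡ 4 − 564 = -560 (mod 19).
    Reduce coefficients mod 19: 2·t ≡ 10 (mod 19).
    The inverse of 2 mod 19 is 10 (since 2·10 = 20 = 1·19 + 1), so t ≡ 10·10 = 100 ≡ 5 (mod 19).
    Then x = 564 + 1560·5 = 8364, valid modulo lcm(1560, 19) = 29640: x ≡ 8364 (mod 29640).
Verify against each original: 8364 mod 5 = 4, 8364 mod 13 = 5, 8364 mod 3 = 0, 8364 mod 8 = 4, 8364 mod 19 = 4.

x ≡ 8364 (mod 29640).


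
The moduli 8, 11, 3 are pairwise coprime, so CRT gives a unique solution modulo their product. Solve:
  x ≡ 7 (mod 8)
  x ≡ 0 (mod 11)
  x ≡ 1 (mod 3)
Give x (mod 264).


Moduli 8, 11, 3 are pairwise coprime; by CRT there is a unique solution modulo M = 8 · 11 · 3 = 264.
Solve pairwise, accumulating the modulus:
  Start with x ≡ 7 (mod 8).
  Combine with x ≡ 0 (mod 11): since gcd(8, 11) = 1, we get a unique residue mod 88.
    Write x = 7 + 8·t and substitute into x ≡ 0 (mod 11): 8·t ≡ 0 − 7 = -7 (mod 11).
    Reduce coefficients mod 11: 8·t ≡ 4 (mod 11).
    The inverse of 8 mod 11 is 7 (since 8·7 = 56 = 5·11 + 1), so t ≡ 7·4 = 28 ≡ 6 (mod 11).
    Then x = 7 + 8·6 = 55, valid modulo lcm(8, 11) = 88: x ≡ 55 (mod 88).
  Combine with x ≡ 1 (mod 3): since gcd(88, 3) = 1, we get a unique residue mod 264.
    Write x = 55 + 88·t and substitute into x ≡ 1 (mod 3): 88·t ≡ 1 − 55 = -54 (mod 3).
    Reduce coefficients mod 3: 1·t ≡ 0 (mod 3).
    So t ≡ 0 (mod 3).
    Then x = 55 + 88·0 = 55, valid modulo lcm(88, 3) = 264: x ≡ 55 (mod 264).
Verify: 55 mod 8 = 7 ✓, 55 mod 11 = 0 ✓, 55 mod 3 = 1 ✓.

x ≡ 55 (mod 264).


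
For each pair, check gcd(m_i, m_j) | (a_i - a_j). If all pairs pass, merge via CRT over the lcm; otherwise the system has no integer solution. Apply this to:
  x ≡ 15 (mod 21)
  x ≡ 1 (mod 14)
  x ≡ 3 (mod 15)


Moduli 21, 14, 15 are not pairwise coprime, so CRT works modulo lcm(m_i) when all pairwise compatibility conditions hold.
Pairwise compatibility: gcd(m_i, m_j) must divide a_i - a_j for every pair.
Merge one congruence at a time:
  Start: x ≡ 15 (mod 21).
  Combine with x ≡ 1 (mod 14): gcd(21, 14) = 7; 1 - 15 = -14, which IS divisible by 7, so compatible.
    Write x = 15 + 21·t and substitute into x ≡ 1 (mod 14): 21·t ≡ 1 − 15 = -14 (mod 14).
    Divide the congruence (and modulus) by g = 7: 3·t ≡ -2 (mod 2).
    Reduce coefficients mod 2: 1·t ≡ 0 (mod 2).
    So t ≡ 0 (mod 2).
    Then x = 15 + 21·0 = 15, valid modulo lcm(21, 14) = 42: x ≡ 15 (mod 42).
  Combine with x ≡ 3 (mod 15): gcd(42, 15) = 3; 3 - 15 = -12, which IS divisible by 3, so compatible.
    Write x = 15 + 42·t and substitute into x ≡ 3 (mod 15): 42·t ≡ 3 − 15 = -12 (mod 15).
    Divide the congruence (and modulus) by g = 3: 14·t ≡ -4 (mod 5).
    Reduce coefficients mod 5: 4·t ≡ 1 (mod 5).
    The inverse of 4 mod 5 is 4 (since 4·4 = 16 = 3·5 + 1), so t ≡ 4·1 = 4 ≡ 4 (mod 5).
    Then x = 15 + 42·4 = 183, valid modulo lcm(42, 15) = 210: x ≡ 183 (mod 210).
Verify: 183 mod 21 = 15, 183 mod 14 = 1, 183 mod 15 = 3.

x ≡ 183 (mod 210).


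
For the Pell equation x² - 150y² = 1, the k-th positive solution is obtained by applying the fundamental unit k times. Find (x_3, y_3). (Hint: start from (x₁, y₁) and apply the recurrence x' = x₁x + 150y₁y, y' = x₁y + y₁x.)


Step 1: Find the fundamental solution (x₁, y₁) of x² - 150y² = 1.
  Expand √150 as a continued fraction. a₀ = ⌊√150⌋ = 12; iterate m_{k+1} = d_k·a_k − m_k, d_{k+1} = (150 − m_{k+1}²)/d_k, a_{k+1} = ⌊(a₀ + m_{k+1})/d_{k+1}⌋ (starting m₀ = 0, d₀ = 1), with convergents p_k = a_k·p_{k-1} + p_{k-2}, q_k = a_k·q_{k-1} + q_{k-2} (p₋₁ = 1, q₋₁ = 0):
  k = 0: a₀ = 12; p₀/q₀ = 12/1; p₀² − 150·q₀² = 144 − 150 = -6.
  k = 1: m = 12, d = 6, a = ⌊(12 + 12)/6⌋ = 4; p/q = (4·12 + 1)/(4·1 + 0) = 49/4; p² − 150·q² = 2401 − 2400 = 1.
  The first convergent with p² − 150·q² = 1 gives the fundamental solution (x₁, y₁) = (49, 4).
Step 2: Apply the recurrence (x_{n+1}, y_{n+1}) = (x₁x_n + 150y₁y_n, x₁y_n + y₁x_n) repeatedly.
  From (x_1, y_1) = (49, 4): x_2 = 49·49 + 150·4·4 = 4801; y_2 = 49·4 + 4·49 = 392.
  From (x_2, y_2) = (4801, 392): x_3 = 49·4801 + 150·4·392 = 470449; y_3 = 49·392 + 4·4801 = 38412.
Step 3: Verify x_3² - 150·y_3² = 221322261601 - 221322261600 = 1 (should be 1). ✓

(x_1, y_1) = (49, 4); (x_3, y_3) = (470449, 38412).


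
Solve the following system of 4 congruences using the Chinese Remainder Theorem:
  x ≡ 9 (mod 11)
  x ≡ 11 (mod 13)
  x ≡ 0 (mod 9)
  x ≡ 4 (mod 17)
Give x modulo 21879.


Product of moduli M = 11 · 13 · 9 · 17 = 21879.
Merge one congruence at a time:
  Start: x ≡ 9 (mod 11).
  Combine with x ≡ 11 (mod 13); new modulus lcm = 143.
    Write x = 9 + 11·t and substitute into x ≡ 11 (mod 13): 11·t ≡ 11 − 9 = 2 (mod 13).
    The inverse of 11 mod 13 is 6 (since 11·6 = 66 = 5·13 + 1), so t ≡ 6·2 = 12 ≡ 12 (mod 13).
    Then x = 9 + 11·12 = 141, valid modulo lcm(11, 13) = 143: x ≡ 141 (mod 143).
  Combine with x ≡ 0 (mod 9); new modulus lcm = 1287.
    Write x = 141 + 143·t and substitute into x ≡ 0 (mod 9): 143·t ≡ 0 − 141 = -141 (mod 9).
    Reduce coefficients mod 9: 8·t ≡ 3 (mod 9).
    The inverse of 8 mod 9 is 8 (since 8·8 = 64 = 7·9 + 1), so t ≡ 8·3 = 24 ≡ 6 (mod 9).
    Then x = 141 + 143·6 = 999, valid modulo lcm(143, 9) = 1287: x ≡ 999 (mod 1287).
  Combine with x ≡ 4 (mod 17); new modulus lcm = 21879.
    Write x = 999 + 1287·t and substitute into x ≡ 4 (mod 17): 1287·t ≡ 4 − 999 = -995 (mod 17).
    Reduce coefficients mod 17: 12·t ≡ 8 (mod 17).
    The inverse of 12 mod 17 is 10 (since 12·10 = 120 = 7·17 + 1), so t ≡ 10·8 = 80 ≡ 12 (mod 17).
    Then x = 999 + 1287·12 = 16443, valid modulo lcm(1287, 17) = 21879: x ≡ 16443 (mod 21879).
Verify against each original: 16443 mod 11 = 9, 16443 mod 13 = 11, 16443 mod 9 = 0, 16443 mod 17 = 4.

x ≡ 16443 (mod 21879).


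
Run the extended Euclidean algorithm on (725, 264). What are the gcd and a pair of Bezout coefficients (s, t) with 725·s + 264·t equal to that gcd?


Euclidean algorithm on (725, 264) — divide until remainder is 0:
  725 = 2 · 264 + 197
  264 = 1 · 197 + 67
  197 = 2 · 67 + 63
  67 = 1 · 63 + 4
  63 = 15 · 4 + 3
  4 = 1 · 3 + 1
  3 = 3 · 1 + 0
gcd(725, 264) = 1.
Track Bezout coefficients alongside the remainders: start with r₀ = 725 = a·1 + b·0 (s = 1, t = 0) and r₁ = 264 = a·0 + b·1 (s = 0, t = 1); each new remainder r_{k+1} = r_{k-1} − q_k·r_k inherits s_{k+1} = s_{k-1} − q_k·s_k, t_{k+1} = t_{k-1} − q_k·t_k, so r_k = a·s_k + b·t_k at every step:
  q = 2: r = 197, s = 1 − 2·0 = 1, t = 0 − 2·1 = -2  (check: 725·1 + 264·(-2) = 197)
  q = 1: r = 67, s = 0 − 1·1 = -1, t = 1 − 1·(-2) = 3  (check: 725·(-1) + 264·3 = 67)
  q = 2: r = 63, s = 1 − 2·(-1) = 3, t = -2 − 2·3 = -8  (check: 725·3 + 264·(-8) = 63)
  q = 1: r = 4, s = -1 − 1·3 = -4, t = 3 − 1·(-8) = 11  (check: 725·(-4) + 264·11 = 4)
  q = 15: r = 3, s = 3 − 15·(-4) = 63, t = -8 − 15·11 = -173  (check: 725·63 + 264·(-173) = 3)
  q = 1: r = 1, s = -4 − 1·63 = -67, t = 11 − 1·(-173) = 184  (check: 725·(-67) + 264·184 = 1)
The row with r = 1 (the gcd) gives the Bezout coefficients s = -67, t = 184.
Result: 725 · (-67) + 264 · (184) = 1.

gcd(725, 264) = 1; s = -67, t = 184 (check: 725·(-67) + 264·184 = 1).


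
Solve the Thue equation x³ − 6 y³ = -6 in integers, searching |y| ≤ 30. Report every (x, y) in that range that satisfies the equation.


The equation is x³ - 6y³ = -6. For fixed y, x³ = 6·y³ − 6, so a solution requires the RHS to be a perfect cube.
Strategy: iterate y from -30 to 30, compute RHS = 6·y³ − 6, and check whether it is a (positive or negative) perfect cube.
Check small values of y:
  y = 0: RHS = -6 is not a perfect cube.
  y = 1: RHS = 0 = (0)³ ⇒ x = 0 works.
  y = -1: RHS = -12 is not a perfect cube.
  y = 2: RHS = 42 is not a perfect cube.
  y = -2: RHS = -54 is not a perfect cube.
  y = 3: RHS = 156 is not a perfect cube.
  y = -3: RHS = -168 is not a perfect cube.
Continuing the search up to |y| = 30 finds no further solutions beyond those listed.
Collected solutions: (0, 1).

Solutions (with |y| ≤ 30): (0, 1).


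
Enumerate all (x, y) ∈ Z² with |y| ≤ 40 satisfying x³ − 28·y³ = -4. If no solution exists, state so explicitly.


The equation is x³ - 28y³ = -4. For fixed y, x³ = 28·y³ − 4, so a solution requires the RHS to be a perfect cube.
Strategy: iterate y from -40 to 40, compute RHS = 28·y³ − 4, and check whether it is a (positive or negative) perfect cube.
Check small values of y:
  y = 0: RHS = -4 is not a perfect cube.
  y = 1: RHS = 24 is not a perfect cube.
  y = -1: RHS = -32 is not a perfect cube.
  y = 2: RHS = 220 is not a perfect cube.
  y = -2: RHS = -228 is not a perfect cube.
  y = 3: RHS = 752 is not a perfect cube.
  y = -3: RHS = -760 is not a perfect cube.
Continuing the search up to |y| = 40 finds no solutions either.
No (x, y) in the scanned range satisfies the equation.

No integer solutions with |y| ≤ 40.
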